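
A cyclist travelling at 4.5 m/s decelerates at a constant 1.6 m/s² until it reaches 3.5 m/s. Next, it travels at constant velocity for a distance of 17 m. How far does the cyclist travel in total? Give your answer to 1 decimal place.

Phase 1 (decelerating): v₀ = 4.50 m/s, a = -1.6 m/s².
v = v₀ + at → t = (3.5 − 4.50) / -1.6 = 0.625 s
v² = v₀² + 2aΔx → Δx = (3.5² − 4.50²)/(2·-1.6) = 2.50 m

Phase 2 (constant speed): v₀ = 3.50 m/s, a = 0 m/s².
Constant speed: t = d/v = 17/3.50 = 4.86 s
Total distance = 2.50 + 17.0 = 19.5 m

19.5 m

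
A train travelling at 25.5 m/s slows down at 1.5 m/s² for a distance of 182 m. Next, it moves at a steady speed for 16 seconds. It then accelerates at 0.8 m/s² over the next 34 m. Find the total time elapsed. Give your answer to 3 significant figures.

Phase 1 (decelerating): v₀ = 25.5 m/s, a = -1.5 m/s².
v² = v₀² + 2aΔx = 25.5² + 2·-1.5·182 = 104 → v = 10.2 m/s
t = (v − v₀)/a = (10.2 − 25.5)/-1.5 = 10.2 s

Phase 2 (constant speed): v₀ = 10.2 m/s, a = 0 m/s².
v = v₀ + at = 10.2 + (0)(16) = 10.2 m/s
Δx = v₀t + ½at² = 10.2·16 + 0.5·0·16² = 163 m

Phase 3 (accelerating): v₀ = 10.2 m/s, a = 0.8 m/s².
v² = v₀² + 2aΔx = 10.2² + 2·0.8·34 = 159 → v = 12.6 m/s
t = (v − v₀)/a = (12.6 − 10.2)/0.8 = 2.98 s
Total time = 10.2 + 16.0 + 2.98 = 29.2 s

29.2 s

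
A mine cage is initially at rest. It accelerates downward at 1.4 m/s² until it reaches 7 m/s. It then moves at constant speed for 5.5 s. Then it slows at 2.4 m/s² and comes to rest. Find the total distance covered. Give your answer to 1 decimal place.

66.2 m

Phase 1 (accelerating): v₀ = 0 m/s, a = 1.4 m/s².
v = v₀ + at → t = (7 − 0) / 1.4 = 5.00 s
v² = v₀² + 2aΔx → Δx = (7² − 0²)/(2·1.4) = 17.5 m

Phase 2 (constant speed): v₀ = 7.00 m/s, a = 0 m/s².
v = v₀ + at = 7.00 + (0)(5.5) = 7.00 m/s
Δx = v₀t + ½at² = 7.00·5.5 + 0.5·0·5.5² = 38.5 m

Phase 3 (decelerating): v₀ = 7.00 m/s, a = -2.4 m/s².
v = v₀ + at → t = (0 − 7.00) / -2.4 = 2.92 s
v² = v₀² + 2aΔx → Δx = (0² − 7.00²)/(2·-2.4) = 10.2 m
Total distance = 17.5 + 38.5 + 10.2 = 66.2 m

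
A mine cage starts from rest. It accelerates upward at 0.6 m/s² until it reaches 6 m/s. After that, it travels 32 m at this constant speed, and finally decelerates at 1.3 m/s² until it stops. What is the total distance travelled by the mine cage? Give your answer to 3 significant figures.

Phase 1 (accelerating): v₀ = 0 m/s, a = 0.6 m/s².
v = v₀ + at → t = (6 − 0) / 0.6 = 10.0 s
v² = v₀² + 2aΔx → Δx = (6² − 0²)/(2·0.6) = 30.0 m

Phase 2 (constant speed): v₀ = 6.00 m/s, a = 0 m/s².
Constant speed: t = d/v = 32/6.00 = 5.33 s

Phase 3 (decelerating): v₀ = 6.00 m/s, a = -1.3 m/s².
v = v₀ + at → t = (0 − 6.00) / -1.3 = 4.62 s
v² = v₀² + 2aΔx → Δx = (0² − 6.00²)/(2·-1.3) = 13.8 m
Total distance = 30.0 + 32.0 + 13.8 = 75.8 m

75.8 m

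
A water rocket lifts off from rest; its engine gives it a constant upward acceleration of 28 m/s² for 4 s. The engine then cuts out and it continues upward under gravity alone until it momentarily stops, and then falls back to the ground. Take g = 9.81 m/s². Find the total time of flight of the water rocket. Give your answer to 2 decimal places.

28.68 s

Phase 1 (powered ascent): v₀ = 0 m/s, a = 28 m/s².
v = v₀ + at = 0 + (28)(4) = 112 m/s
Δx = v₀t + ½at² = 0·4 + 0.5·28·4² = 224 m

Phase 2 (coasting upward): v₀ = 112 m/s, a = -9.81 m/s².
v = v₀ + at → t = (0 − 112) / -9.81 = 11.4 s
v² = v₀² + 2aΔx → Δx = (0² − 112²)/(2·-9.81) = 639 m

Phase 3 (free fall): v₀ = 0 m/s, a = -9.81 m/s².
Falls 863 m from rest: t = √(2·863/9.81) = 13.3 s; v = g·t = 130 m/s.
Total time = 4.00 + 11.4 + 13.3 = 28.7 s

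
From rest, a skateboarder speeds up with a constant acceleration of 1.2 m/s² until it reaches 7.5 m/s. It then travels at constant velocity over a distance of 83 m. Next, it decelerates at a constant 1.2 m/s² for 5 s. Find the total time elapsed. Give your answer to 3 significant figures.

Phase 1 (accelerating): v₀ = 0 m/s, a = 1.2 m/s².
v = v₀ + at → t = (7.5 − 0) / 1.2 = 6.25 s
v² = v₀² + 2aΔx → Δx = (7.5² − 0²)/(2·1.2) = 23.4 m

Phase 2 (constant speed): v₀ = 7.50 m/s, a = 0 m/s².
Constant speed: t = d/v = 83/7.50 = 11.1 s

Phase 3 (decelerating): v₀ = 7.50 m/s, a = -1.2 m/s².
v = v₀ + at = 7.50 + (-1.2)(5) = 1.50 m/s
Δx = v₀t + ½at² = 7.50·5 + 0.5·-1.2·5² = 22.5 m
Total time = 6.25 + 11.1 + 5.00 = 22.3 s

22.3 s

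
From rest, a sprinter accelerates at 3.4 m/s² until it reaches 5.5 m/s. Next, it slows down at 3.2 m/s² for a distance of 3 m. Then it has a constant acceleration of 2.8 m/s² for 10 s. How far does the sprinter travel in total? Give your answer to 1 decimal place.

Phase 1 (accelerating): v₀ = 0 m/s, a = 3.4 m/s².
v = v₀ + at → t = (5.5 − 0) / 3.4 = 1.62 s
v² = v₀² + 2aΔx → Δx = (5.5² − 0²)/(2·3.4) = 4.45 m

Phase 2 (decelerating): v₀ = 5.50 m/s, a = -3.2 m/s².
v² = v₀² + 2aΔx = 5.50² + 2·-3.2·3 = 11.0 → v = 3.32 m/s
t = (v − v₀)/a = (3.32 − 5.50)/-3.2 = 0.680 s

Phase 3 (accelerating): v₀ = 3.32 m/s, a = 2.8 m/s².
v = v₀ + at = 3.32 + (2.8)(10) = 31.3 m/s
Δx = v₀t + ½at² = 3.32·10 + 0.5·2.8·10² = 173 m
Total distance = 4.45 + 3.00 + 173 = 181 m

180.7 m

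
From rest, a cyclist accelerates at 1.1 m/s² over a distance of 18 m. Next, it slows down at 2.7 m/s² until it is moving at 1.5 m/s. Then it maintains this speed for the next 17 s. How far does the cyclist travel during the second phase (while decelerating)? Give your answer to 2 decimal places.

6.92 m

Phase 1 (accelerating): v₀ = 0 m/s, a = 1.1 m/s².
v² = v₀² + 2aΔx = 0² + 2·1.1·18 = 39.6 → v = 6.29 m/s
t = (v − v₀)/a = (6.29 − 0)/1.1 = 5.72 s

Phase 2 (decelerating): v₀ = 6.29 m/s, a = -2.7 m/s².
v = v₀ + at → t = (1.5 − 6.29) / -2.7 = 1.78 s
v² = v₀² + 2aΔx → Δx = (1.5² − 6.29²)/(2·-2.7) = 6.92 m
Distance in phase 2 = 6.92 m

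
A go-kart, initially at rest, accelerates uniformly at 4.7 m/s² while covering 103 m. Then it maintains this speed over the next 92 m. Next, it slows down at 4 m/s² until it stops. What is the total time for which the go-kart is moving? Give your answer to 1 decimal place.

Phase 1 (accelerating): v₀ = 0 m/s, a = 4.7 m/s².
v² = v₀² + 2aΔx = 0² + 2·4.7·103 = 968 → v = 31.1 m/s
t = (v − v₀)/a = (31.1 − 0)/4.7 = 6.62 s

Phase 2 (constant speed): v₀ = 31.1 m/s, a = 0 m/s².
Constant speed: t = d/v = 92/31.1 = 2.96 s

Phase 3 (decelerating): v₀ = 31.1 m/s, a = -4 m/s².
v = v₀ + at → t = (0 − 31.1) / -4 = 7.78 s
v² = v₀² + 2aΔx → Δx = (0² − 31.1²)/(2·-4) = 121 m
Total time = 6.62 + 2.96 + 7.78 = 17.4 s

17.4 s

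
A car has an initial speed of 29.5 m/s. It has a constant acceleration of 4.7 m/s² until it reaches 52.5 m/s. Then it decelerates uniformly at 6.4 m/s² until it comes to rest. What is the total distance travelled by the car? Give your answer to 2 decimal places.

Phase 1 (accelerating): v₀ = 29.5 m/s, a = 4.7 m/s².
v = v₀ + at → t = (52.5 − 29.5) / 4.7 = 4.89 s
v² = v₀² + 2aΔx → Δx = (52.5² − 29.5²)/(2·4.7) = 201 m

Phase 2 (decelerating): v₀ = 52.5 m/s, a = -6.4 m/s².
v = v₀ + at → t = (0 − 52.5) / -6.4 = 8.20 s
v² = v₀² + 2aΔx → Δx = (0² − 52.5²)/(2·-6.4) = 215 m
Total distance = 201 + 215 = 416 m

415.97 m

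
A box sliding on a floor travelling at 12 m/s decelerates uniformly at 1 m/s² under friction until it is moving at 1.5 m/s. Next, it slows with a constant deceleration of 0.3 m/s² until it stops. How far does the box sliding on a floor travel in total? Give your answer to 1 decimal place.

74.6 m

Phase 1 (decelerating): v₀ = 12.0 m/s, a = -1 m/s².
v = v₀ + at → t = (1.5 − 12.0) / -1 = 10.5 s
v² = v₀² + 2aΔx → Δx = (1.5² − 12.0²)/(2·-1) = 70.9 m

Phase 2 (decelerating): v₀ = 1.50 m/s, a = -0.3 m/s².
v = v₀ + at → t = (0 − 1.50) / -0.3 = 5.00 s
v² = v₀² + 2aΔx → Δx = (0² − 1.50²)/(2·-0.3) = 3.75 m
Total distance = 70.9 + 3.75 = 74.6 m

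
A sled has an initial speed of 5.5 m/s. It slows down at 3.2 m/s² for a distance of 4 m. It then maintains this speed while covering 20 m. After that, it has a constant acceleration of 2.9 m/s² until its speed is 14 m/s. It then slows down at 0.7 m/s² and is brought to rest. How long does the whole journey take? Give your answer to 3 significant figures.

34.4 s

Phase 1 (decelerating): v₀ = 5.50 m/s, a = -3.2 m/s².
v² = v₀² + 2aΔx = 5.50² + 2·-3.2·4 = 4.65 → v = 2.16 m/s
t = (v − v₀)/a = (2.16 − 5.50)/-3.2 = 1.04 s

Phase 2 (constant speed): v₀ = 2.16 m/s, a = 0 m/s².
Constant speed: t = d/v = 20/2.16 = 9.27 s

Phase 3 (accelerating): v₀ = 2.16 m/s, a = 2.9 m/s².
v = v₀ + at → t = (14 − 2.16) / 2.9 = 4.08 s
v² = v₀² + 2aΔx → Δx = (14² − 2.16²)/(2·2.9) = 33.0 m

Phase 4 (decelerating): v₀ = 14.0 m/s, a = -0.7 m/s².
v = v₀ + at → t = (0 − 14.0) / -0.7 = 20.0 s
v² = v₀² + 2aΔx → Δx = (0² − 14.0²)/(2·-0.7) = 140 m
Total time = 1.04 + 9.27 + 4.08 + 20.0 = 34.4 s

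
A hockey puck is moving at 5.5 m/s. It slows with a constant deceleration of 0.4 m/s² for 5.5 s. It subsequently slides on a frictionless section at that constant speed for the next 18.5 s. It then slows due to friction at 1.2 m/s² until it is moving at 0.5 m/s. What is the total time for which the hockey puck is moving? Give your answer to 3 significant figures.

26.3 s

Phase 1 (decelerating): v₀ = 5.50 m/s, a = -0.4 m/s².
v = v₀ + at = 5.50 + (-0.4)(5.5) = 3.30 m/s
Δx = v₀t + ½at² = 5.50·5.5 + 0.5·-0.4·5.5² = 24.2 m

Phase 2 (constant speed): v₀ = 3.30 m/s, a = 0 m/s².
v = v₀ + at = 3.30 + (0)(18.5) = 3.30 m/s
Δx = v₀t + ½at² = 3.30·18.5 + 0.5·0·18.5² = 61.0 m

Phase 3 (decelerating): v₀ = 3.30 m/s, a = -1.2 m/s².
v = v₀ + at → t = (0.5 − 3.30) / -1.2 = 2.33 s
v² = v₀² + 2aΔx → Δx = (0.5² − 3.30²)/(2·-1.2) = 4.43 m
Total time = 5.50 + 18.5 + 2.33 = 26.3 s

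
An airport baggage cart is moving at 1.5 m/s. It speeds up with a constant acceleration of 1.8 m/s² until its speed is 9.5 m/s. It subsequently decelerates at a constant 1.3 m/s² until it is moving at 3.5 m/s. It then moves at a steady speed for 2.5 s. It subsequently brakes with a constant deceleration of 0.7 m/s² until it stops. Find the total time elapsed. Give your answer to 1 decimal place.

Phase 1 (accelerating): v₀ = 1.50 m/s, a = 1.8 m/s².
v = v₀ + at → t = (9.5 − 1.50) / 1.8 = 4.44 s
v² = v₀² + 2aΔx → Δx = (9.5² − 1.50²)/(2·1.8) = 24.4 m

Phase 2 (decelerating): v₀ = 9.50 m/s, a = -1.3 m/s².
v = v₀ + at → t = (3.5 − 9.50) / -1.3 = 4.62 s
v² = v₀² + 2aΔx → Δx = (3.5² − 9.50²)/(2·-1.3) = 30.0 m

Phase 3 (constant speed): v₀ = 3.50 m/s, a = 0 m/s².
v = v₀ + at = 3.50 + (0)(2.5) = 3.50 m/s
Δx = v₀t + ½at² = 3.50·2.5 + 0.5·0·2.5² = 8.75 m

Phase 4 (decelerating): v₀ = 3.50 m/s, a = -0.7 m/s².
v = v₀ + at → t = (0 − 3.50) / -0.7 = 5.00 s
v² = v₀² + 2aΔx → Δx = (0² − 3.50²)/(2·-0.7) = 8.75 m
Total time = 4.44 + 4.62 + 2.50 + 5.00 = 16.6 s

16.6 s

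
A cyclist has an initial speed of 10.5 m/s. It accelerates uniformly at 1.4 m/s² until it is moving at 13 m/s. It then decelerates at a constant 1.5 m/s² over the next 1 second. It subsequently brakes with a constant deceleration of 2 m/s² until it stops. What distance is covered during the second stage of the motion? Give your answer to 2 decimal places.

Phase 1 (accelerating): v₀ = 10.5 m/s, a = 1.4 m/s².
v = v₀ + at → t = (13 − 10.5) / 1.4 = 1.79 s
v² = v₀² + 2aΔx → Δx = (13² − 10.5²)/(2·1.4) = 21.0 m

Phase 2 (decelerating): v₀ = 13.0 m/s, a = -1.5 m/s².
v = v₀ + at = 13.0 + (-1.5)(1) = 11.5 m/s
Δx = v₀t + ½at² = 13.0·1 + 0.5·-1.5·1² = 12.2 m
Distance in phase 2 = 12.2 m

12.25 m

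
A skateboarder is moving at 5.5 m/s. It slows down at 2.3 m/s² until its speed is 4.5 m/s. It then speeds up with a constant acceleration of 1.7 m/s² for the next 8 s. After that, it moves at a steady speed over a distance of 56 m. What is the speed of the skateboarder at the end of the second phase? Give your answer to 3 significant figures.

Phase 1 (decelerating): v₀ = 5.50 m/s, a = -2.3 m/s².
v = v₀ + at → t = (4.5 − 5.50) / -2.3 = 0.435 s
v² = v₀² + 2aΔx → Δx = (4.5² − 5.50²)/(2·-2.3) = 2.17 m

Phase 2 (accelerating): v₀ = 4.50 m/s, a = 1.7 m/s².
v = v₀ + at = 4.50 + (1.7)(8) = 18.1 m/s
Δx = v₀t + ½at² = 4.50·8 + 0.5·1.7·8² = 90.4 m
Speed at end of phase 2 = 18.1 m/s

18.1 m/s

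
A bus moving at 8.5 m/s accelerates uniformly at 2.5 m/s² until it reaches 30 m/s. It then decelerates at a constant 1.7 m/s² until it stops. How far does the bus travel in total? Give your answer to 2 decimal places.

Phase 1 (accelerating): v₀ = 8.50 m/s, a = 2.5 m/s².
v = v₀ + at → t = (30 − 8.50) / 2.5 = 8.60 s
v² = v₀² + 2aΔx → Δx = (30² − 8.50²)/(2·2.5) = 166 m

Phase 2 (decelerating): v₀ = 30.0 m/s, a = -1.7 m/s².
v = v₀ + at → t = (0 − 30.0) / -1.7 = 17.6 s
v² = v₀² + 2aΔx → Δx = (0² − 30.0²)/(2·-1.7) = 265 m
Total distance = 166 + 265 = 430 m

430.26 m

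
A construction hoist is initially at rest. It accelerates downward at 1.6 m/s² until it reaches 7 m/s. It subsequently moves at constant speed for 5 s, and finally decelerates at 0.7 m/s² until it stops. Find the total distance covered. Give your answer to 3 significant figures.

85.3 m

Phase 1 (accelerating): v₀ = 0 m/s, a = 1.6 m/s².
v = v₀ + at → t = (7 − 0) / 1.6 = 4.38 s
v² = v₀² + 2aΔx → Δx = (7² − 0²)/(2·1.6) = 15.3 m

Phase 2 (constant speed): v₀ = 7.00 m/s, a = 0 m/s².
v = v₀ + at = 7.00 + (0)(5) = 7.00 m/s
Δx = v₀t + ½at² = 7.00·5 + 0.5·0·5² = 35.0 m

Phase 3 (decelerating): v₀ = 7.00 m/s, a = -0.7 m/s².
v = v₀ + at → t = (0 − 7.00) / -0.7 = 10.0 s
v² = v₀² + 2aΔx → Δx = (0² − 7.00²)/(2·-0.7) = 35.0 m
Total distance = 15.3 + 35.0 + 35.0 = 85.3 m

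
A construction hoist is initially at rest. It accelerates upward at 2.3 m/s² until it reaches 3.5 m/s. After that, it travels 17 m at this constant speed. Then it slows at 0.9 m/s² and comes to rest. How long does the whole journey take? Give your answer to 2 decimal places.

10.27 s

Phase 1 (accelerating): v₀ = 0 m/s, a = 2.3 m/s².
v = v₀ + at → t = (3.5 − 0) / 2.3 = 1.52 s
v² = v₀² + 2aΔx → Δx = (3.5² − 0²)/(2·2.3) = 2.66 m

Phase 2 (constant speed): v₀ = 3.50 m/s, a = 0 m/s².
Constant speed: t = d/v = 17/3.50 = 4.86 s

Phase 3 (decelerating): v₀ = 3.50 m/s, a = -0.9 m/s².
v = v₀ + at → t = (0 − 3.50) / -0.9 = 3.89 s
v² = v₀² + 2aΔx → Δx = (0² − 3.50²)/(2·-0.9) = 6.81 m
Total time = 1.52 + 4.86 + 3.89 = 10.3 s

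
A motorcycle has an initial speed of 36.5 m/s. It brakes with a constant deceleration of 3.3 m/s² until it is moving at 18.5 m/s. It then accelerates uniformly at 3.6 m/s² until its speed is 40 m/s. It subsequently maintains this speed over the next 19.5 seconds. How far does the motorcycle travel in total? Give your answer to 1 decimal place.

1104.7 m

Phase 1 (decelerating): v₀ = 36.5 m/s, a = -3.3 m/s².
v = v₀ + at → t = (18.5 − 36.5) / -3.3 = 5.45 s
v² = v₀² + 2aΔx → Δx = (18.5² − 36.5²)/(2·-3.3) = 150 m

Phase 2 (accelerating): v₀ = 18.5 m/s, a = 3.6 m/s².
v = v₀ + at → t = (40 − 18.5) / 3.6 = 5.97 s
v² = v₀² + 2aΔx → Δx = (40² − 18.5²)/(2·3.6) = 175 m

Phase 3 (constant speed): v₀ = 40.0 m/s, a = 0 m/s².
v = v₀ + at = 40.0 + (0)(19.5) = 40.0 m/s
Δx = v₀t + ½at² = 40.0·19.5 + 0.5·0·19.5² = 780 m
Total distance = 150 + 175 + 780 = 1100 m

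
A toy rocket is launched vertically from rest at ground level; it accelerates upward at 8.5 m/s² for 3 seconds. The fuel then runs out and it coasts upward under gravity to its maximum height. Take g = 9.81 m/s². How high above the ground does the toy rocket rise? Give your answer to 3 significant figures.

71.4 m

Phase 1 (powered ascent): v₀ = 0 m/s, a = 8.5 m/s².
v = v₀ + at = 0 + (8.5)(3) = 25.5 m/s
Δx = v₀t + ½at² = 0·3 + 0.5·8.5·3² = 38.2 m

Phase 2 (coasting upward): v₀ = 25.5 m/s, a = -9.81 m/s².
v = v₀ + at → t = (0 − 25.5) / -9.81 = 2.60 s
v² = v₀² + 2aΔx → Δx = (0² − 25.5²)/(2·-9.81) = 33.1 m
Maximum height = 38.2 + 33.1 = 71.4 m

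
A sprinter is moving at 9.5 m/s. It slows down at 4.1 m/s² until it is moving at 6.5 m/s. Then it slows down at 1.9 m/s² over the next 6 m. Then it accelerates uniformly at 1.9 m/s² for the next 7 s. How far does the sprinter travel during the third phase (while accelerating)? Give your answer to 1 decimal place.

Phase 1 (decelerating): v₀ = 9.50 m/s, a = -4.1 m/s².
v = v₀ + at → t = (6.5 − 9.50) / -4.1 = 0.732 s
v² = v₀² + 2aΔx → Δx = (6.5² − 9.50²)/(2·-4.1) = 5.85 m

Phase 2 (decelerating): v₀ = 6.50 m/s, a = -1.9 m/s².
v² = v₀² + 2aΔx = 6.50² + 2·-1.9·6 = 19.5 → v = 4.41 m/s
t = (v − v₀)/a = (4.41 − 6.50)/-1.9 = 1.10 s

Phase 3 (accelerating): v₀ = 4.41 m/s, a = 1.9 m/s².
v = v₀ + at = 4.41 + (1.9)(7) = 17.7 m/s
Δx = v₀t + ½at² = 4.41·7 + 0.5·1.9·7² = 77.4 m
Distance in phase 3 = 77.4 m

77.4 m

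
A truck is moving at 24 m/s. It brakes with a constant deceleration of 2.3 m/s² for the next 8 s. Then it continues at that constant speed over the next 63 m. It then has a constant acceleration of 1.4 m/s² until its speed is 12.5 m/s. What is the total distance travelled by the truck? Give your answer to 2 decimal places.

226.00 m

Phase 1 (decelerating): v₀ = 24.0 m/s, a = -2.3 m/s².
v = v₀ + at = 24.0 + (-2.3)(8) = 5.60 m/s
Δx = v₀t + ½at² = 24.0·8 + 0.5·-2.3·8² = 118 m

Phase 2 (constant speed): v₀ = 5.60 m/s, a = 0 m/s².
Constant speed: t = d/v = 63/5.60 = 11.2 s

Phase 3 (accelerating): v₀ = 5.60 m/s, a = 1.4 m/s².
v = v₀ + at → t = (12.5 − 5.60) / 1.4 = 4.93 s
v² = v₀² + 2aΔx → Δx = (12.5² − 5.60²)/(2·1.4) = 44.6 m
Total distance = 118 + 63.0 + 44.6 = 226 m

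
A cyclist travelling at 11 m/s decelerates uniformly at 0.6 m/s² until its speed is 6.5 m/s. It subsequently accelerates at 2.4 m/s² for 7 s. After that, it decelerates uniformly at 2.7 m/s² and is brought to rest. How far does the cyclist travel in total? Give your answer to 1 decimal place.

Phase 1 (decelerating): v₀ = 11.0 m/s, a = -0.6 m/s².
v = v₀ + at → t = (6.5 − 11.0) / -0.6 = 7.50 s
v² = v₀² + 2aΔx → Δx = (6.5² − 11.0²)/(2·-0.6) = 65.6 m

Phase 2 (accelerating): v₀ = 6.50 m/s, a = 2.4 m/s².
v = v₀ + at = 6.50 + (2.4)(7) = 23.3 m/s
Δx = v₀t + ½at² = 6.50·7 + 0.5·2.4·7² = 104 m

Phase 3 (decelerating): v₀ = 23.3 m/s, a = -2.7 m/s².
v = v₀ + at → t = (0 − 23.3) / -2.7 = 8.63 s
v² = v₀² + 2aΔx → Δx = (0² − 23.3²)/(2·-2.7) = 101 m
Total distance = 65.6 + 104 + 101 = 270 m

270.5 m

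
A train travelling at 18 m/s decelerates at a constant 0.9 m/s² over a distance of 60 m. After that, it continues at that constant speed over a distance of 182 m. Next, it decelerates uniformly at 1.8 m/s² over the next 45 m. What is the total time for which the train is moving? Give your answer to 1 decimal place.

Phase 1 (decelerating): v₀ = 18.0 m/s, a = -0.9 m/s².
v² = v₀² + 2aΔx = 18.0² + 2·-0.9·60 = 216 → v = 14.7 m/s
t = (v − v₀)/a = (14.7 − 18.0)/-0.9 = 3.67 s

Phase 2 (constant speed): v₀ = 14.7 m/s, a = 0 m/s².
Constant speed: t = d/v = 182/14.7 = 12.4 s

Phase 3 (decelerating): v₀ = 14.7 m/s, a = -1.8 m/s².
v² = v₀² + 2aΔx = 14.7² + 2·-1.8·45 = 54.0 → v = 7.35 m/s
t = (v − v₀)/a = (7.35 − 14.7)/-1.8 = 4.08 s
Total time = 3.67 + 12.4 + 4.08 = 20.1 s

20.1 s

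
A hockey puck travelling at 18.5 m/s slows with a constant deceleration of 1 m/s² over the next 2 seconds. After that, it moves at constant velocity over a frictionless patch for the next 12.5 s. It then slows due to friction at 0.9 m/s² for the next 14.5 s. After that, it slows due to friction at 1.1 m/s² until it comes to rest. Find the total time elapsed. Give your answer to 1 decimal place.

32.1 s

Phase 1 (decelerating): v₀ = 18.5 m/s, a = -1 m/s².
v = v₀ + at = 18.5 + (-1)(2) = 16.5 m/s
Δx = v₀t + ½at² = 18.5·2 + 0.5·-1·2² = 35.0 m

Phase 2 (constant speed): v₀ = 16.5 m/s, a = 0 m/s².
v = v₀ + at = 16.5 + (0)(12.5) = 16.5 m/s
Δx = v₀t + ½at² = 16.5·12.5 + 0.5·0·12.5² = 206 m

Phase 3 (decelerating): v₀ = 16.5 m/s, a = -0.9 m/s².
v = v₀ + at = 16.5 + (-0.9)(14.5) = 3.45 m/s
Δx = v₀t + ½at² = 16.5·14.5 + 0.5·-0.9·14.5² = 145 m

Phase 4 (decelerating): v₀ = 3.45 m/s, a = -1.1 m/s².
v = v₀ + at → t = (0 − 3.45) / -1.1 = 3.14 s
v² = v₀² + 2aΔx → Δx = (0² − 3.45²)/(2·-1.1) = 5.41 m
Total time = 2.00 + 12.5 + 14.5 + 3.14 = 32.1 s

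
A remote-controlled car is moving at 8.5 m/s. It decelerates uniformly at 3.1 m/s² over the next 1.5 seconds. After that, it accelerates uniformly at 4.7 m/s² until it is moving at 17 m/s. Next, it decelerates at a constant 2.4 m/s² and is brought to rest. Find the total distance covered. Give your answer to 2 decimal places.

98.64 m

Phase 1 (decelerating): v₀ = 8.50 m/s, a = -3.1 m/s².
v = v₀ + at = 8.50 + (-3.1)(1.5) = 3.85 m/s
Δx = v₀t + ½at² = 8.50·1.5 + 0.5·-3.1·1.5² = 9.26 m

Phase 2 (accelerating): v₀ = 3.85 m/s, a = 4.7 m/s².
v = v₀ + at → t = (17 − 3.85) / 4.7 = 2.80 s
v² = v₀² + 2aΔx → Δx = (17² − 3.85²)/(2·4.7) = 29.2 m

Phase 3 (decelerating): v₀ = 17.0 m/s, a = -2.4 m/s².
v = v₀ + at → t = (0 − 17.0) / -2.4 = 7.08 s
v² = v₀² + 2aΔx → Δx = (0² − 17.0²)/(2·-2.4) = 60.2 m
Total distance = 9.26 + 29.2 + 60.2 = 98.6 m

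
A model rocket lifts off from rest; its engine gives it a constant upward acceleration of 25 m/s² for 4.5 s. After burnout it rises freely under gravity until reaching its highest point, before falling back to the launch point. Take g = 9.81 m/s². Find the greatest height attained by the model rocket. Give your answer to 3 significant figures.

Phase 1 (powered ascent): v₀ = 0 m/s, a = 25 m/s².
v = v₀ + at = 0 + (25)(4.5) = 112 m/s
Δx = v₀t + ½at² = 0·4.5 + 0.5·25·4.5² = 253 m

Phase 2 (coasting upward): v₀ = 112 m/s, a = -9.81 m/s².
v = v₀ + at → t = (0 − 112) / -9.81 = 11.5 s
v² = v₀² + 2aΔx → Δx = (0² − 112²)/(2·-9.81) = 645 m
Maximum height = 253 + 645 = 898 m

898 m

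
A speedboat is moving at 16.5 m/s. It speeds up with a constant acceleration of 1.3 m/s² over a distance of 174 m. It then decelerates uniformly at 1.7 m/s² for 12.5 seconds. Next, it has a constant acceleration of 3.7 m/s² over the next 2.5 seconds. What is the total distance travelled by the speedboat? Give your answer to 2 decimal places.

Phase 1 (accelerating): v₀ = 16.5 m/s, a = 1.3 m/s².
v² = v₀² + 2aΔx = 16.5² + 2·1.3·174 = 725 → v = 26.9 m/s
t = (v − v₀)/a = (26.9 − 16.5)/1.3 = 8.01 s

Phase 2 (decelerating): v₀ = 26.9 m/s, a = -1.7 m/s².
v = v₀ + at = 26.9 + (-1.7)(12.5) = 5.67 m/s
Δx = v₀t + ½at² = 26.9·12.5 + 0.5·-1.7·12.5² = 204 m

Phase 3 (accelerating): v₀ = 5.67 m/s, a = 3.7 m/s².
v = v₀ + at = 5.67 + (3.7)(2.5) = 14.9 m/s
Δx = v₀t + ½at² = 5.67·2.5 + 0.5·3.7·2.5² = 25.7 m
Total distance = 174 + 204 + 25.7 = 403 m

403.41 m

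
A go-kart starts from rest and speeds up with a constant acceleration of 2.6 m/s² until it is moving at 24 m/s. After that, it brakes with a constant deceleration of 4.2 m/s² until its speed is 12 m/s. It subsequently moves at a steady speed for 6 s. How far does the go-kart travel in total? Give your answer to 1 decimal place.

234.2 m

Phase 1 (accelerating): v₀ = 0 m/s, a = 2.6 m/s².
v = v₀ + at → t = (24 − 0) / 2.6 = 9.23 s
v² = v₀² + 2aΔx → Δx = (24² − 0²)/(2·2.6) = 111 m

Phase 2 (decelerating): v₀ = 24.0 m/s, a = -4.2 m/s².
v = v₀ + at → t = (12 − 24.0) / -4.2 = 2.86 s
v² = v₀² + 2aΔx → Δx = (12² − 24.0²)/(2·-4.2) = 51.4 m

Phase 3 (constant speed): v₀ = 12.0 m/s, a = 0 m/s².
v = v₀ + at = 12.0 + (0)(6) = 12.0 m/s
Δx = v₀t + ½at² = 12.0·6 + 0.5·0·6² = 72.0 m
Total distance = 111 + 51.4 + 72.0 = 234 m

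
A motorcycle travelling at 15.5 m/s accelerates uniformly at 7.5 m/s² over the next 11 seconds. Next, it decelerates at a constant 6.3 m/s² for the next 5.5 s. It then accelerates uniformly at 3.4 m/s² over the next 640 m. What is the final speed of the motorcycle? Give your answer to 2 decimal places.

91.46 m/s

Phase 1 (accelerating): v₀ = 15.5 m/s, a = 7.5 m/s².
v = v₀ + at = 15.5 + (7.5)(11) = 98.0 m/s
Δx = v₀t + ½at² = 15.5·11 + 0.5·7.5·11² = 624 m

Phase 2 (decelerating): v₀ = 98.0 m/s, a = -6.3 m/s².
v = v₀ + at = 98.0 + (-6.3)(5.5) = 63.4 m/s
Δx = v₀t + ½at² = 98.0·5.5 + 0.5·-6.3·5.5² = 444 m

Phase 3 (accelerating): v₀ = 63.4 m/s, a = 3.4 m/s².
v² = v₀² + 2aΔx = 63.4² + 2·3.4·640 = 8370 → v = 91.5 m/s
t = (v − v₀)/a = (91.5 − 63.4)/3.4 = 8.27 s
Final speed = 91.5 m/s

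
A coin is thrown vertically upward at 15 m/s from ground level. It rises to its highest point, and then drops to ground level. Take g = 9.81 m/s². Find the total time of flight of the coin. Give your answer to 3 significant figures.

Phase 1 (rising): v₀ = 15.0 m/s, a = -9.81 m/s².
v = v₀ + at → t = (0 − 15.0) / -9.81 = 1.53 s
v² = v₀² + 2aΔx → Δx = (0² − 15.0²)/(2·-9.81) = 11.5 m

Phase 2 (falling): v₀ = 0 m/s, a = -9.81 m/s².
Falls 11.5 m from rest: t = √(2·11.5/9.81) = 1.53 s; v = g·t = 15.0 m/s.
Total time = 1.53 + 1.53 = 3.06 s

3.06 s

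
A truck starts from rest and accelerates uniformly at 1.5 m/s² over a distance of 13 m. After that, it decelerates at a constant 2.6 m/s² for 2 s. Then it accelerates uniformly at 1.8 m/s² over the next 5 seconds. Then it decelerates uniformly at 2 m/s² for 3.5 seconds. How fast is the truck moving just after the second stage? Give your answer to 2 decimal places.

1.04 m/s

Phase 1 (accelerating): v₀ = 0 m/s, a = 1.5 m/s².
v² = v₀² + 2aΔx = 0² + 2·1.5·13 = 39.0 → v = 6.24 m/s
t = (v − v₀)/a = (6.24 − 0)/1.5 = 4.16 s

Phase 2 (decelerating): v₀ = 6.24 m/s, a = -2.6 m/s².
v = v₀ + at = 6.24 + (-2.6)(2) = 1.04 m/s
Δx = v₀t + ½at² = 6.24·2 + 0.5·-2.6·2² = 7.29 m
Speed at end of phase 2 = 1.04 m/s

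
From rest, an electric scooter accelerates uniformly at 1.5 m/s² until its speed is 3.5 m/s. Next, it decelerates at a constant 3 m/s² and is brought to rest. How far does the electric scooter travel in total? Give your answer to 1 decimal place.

6.1 m

Phase 1 (accelerating): v₀ = 0 m/s, a = 1.5 m/s².
v = v₀ + at → t = (3.5 − 0) / 1.5 = 2.33 s
v² = v₀² + 2aΔx → Δx = (3.5² − 0²)/(2·1.5) = 4.08 m

Phase 2 (decelerating): v₀ = 3.50 m/s, a = -3 m/s².
v = v₀ + at → t = (0 − 3.50) / -3 = 1.17 s
v² = v₀² + 2aΔx → Δx = (0² − 3.50²)/(2·-3) = 2.04 m
Total distance = 4.08 + 2.04 = 6.12 m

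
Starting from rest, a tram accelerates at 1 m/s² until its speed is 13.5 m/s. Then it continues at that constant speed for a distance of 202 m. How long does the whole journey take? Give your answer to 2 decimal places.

Phase 1 (accelerating): v₀ = 0 m/s, a = 1 m/s².
v = v₀ + at → t = (13.5 − 0) / 1 = 13.5 s
v² = v₀² + 2aΔx → Δx = (13.5² − 0²)/(2·1) = 91.1 m

Phase 2 (constant speed): v₀ = 13.5 m/s, a = 0 m/s².
Constant speed: t = d/v = 202/13.5 = 15.0 s
Total time = 13.5 + 15.0 = 28.5 s

28.46 s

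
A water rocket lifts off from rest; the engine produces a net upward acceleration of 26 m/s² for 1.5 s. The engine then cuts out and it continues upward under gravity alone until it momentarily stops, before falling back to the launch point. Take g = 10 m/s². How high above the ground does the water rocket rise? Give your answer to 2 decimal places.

Phase 1 (powered ascent): v₀ = 0 m/s, a = 26 m/s².
v = v₀ + at = 0 + (26)(1.5) = 39.0 m/s
Δx = v₀t + ½at² = 0·1.5 + 0.5·26·1.5² = 29.2 m

Phase 2 (coasting upward): v₀ = 39.0 m/s, a = -10 m/s².
v = v₀ + at → t = (0 − 39.0) / -10 = 3.90 s
v² = v₀² + 2aΔx → Δx = (0² − 39.0²)/(2·-10) = 76.0 m
Maximum height = 29.2 + 76.0 = 105 m

105.30 m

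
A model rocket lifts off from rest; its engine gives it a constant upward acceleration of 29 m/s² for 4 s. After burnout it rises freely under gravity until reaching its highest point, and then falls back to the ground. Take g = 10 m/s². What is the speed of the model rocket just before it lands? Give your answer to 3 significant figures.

Phase 1 (powered ascent): v₀ = 0 m/s, a = 29 m/s².
v = v₀ + at = 0 + (29)(4) = 116 m/s
Δx = v₀t + ½at² = 0·4 + 0.5·29·4² = 232 m

Phase 2 (coasting upward): v₀ = 116 m/s, a = -10 m/s².
v = v₀ + at → t = (0 − 116) / -10 = 11.6 s
v² = v₀² + 2aΔx → Δx = (0² − 116²)/(2·-10) = 673 m

Phase 3 (free fall): v₀ = 0 m/s, a = -10 m/s².
Falls 905 m from rest: t = √(2·905/10) = 13.5 s; v = g·t = 135 m/s.
Impact speed = 135 m/s

135 m/s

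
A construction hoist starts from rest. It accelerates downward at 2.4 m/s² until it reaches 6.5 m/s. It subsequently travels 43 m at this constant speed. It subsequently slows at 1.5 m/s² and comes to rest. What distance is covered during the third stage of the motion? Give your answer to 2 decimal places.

Phase 1 (accelerating): v₀ = 0 m/s, a = 2.4 m/s².
v = v₀ + at → t = (6.5 − 0) / 2.4 = 2.71 s
v² = v₀² + 2aΔx → Δx = (6.5² − 0²)/(2·2.4) = 8.80 m

Phase 2 (constant speed): v₀ = 6.50 m/s, a = 0 m/s².
Constant speed: t = d/v = 43/6.50 = 6.62 s

Phase 3 (decelerating): v₀ = 6.50 m/s, a = -1.5 m/s².
v = v₀ + at → t = (0 − 6.50) / -1.5 = 4.33 s
v² = v₀² + 2aΔx → Δx = (0² − 6.50²)/(2·-1.5) = 14.1 m
Distance in phase 3 = 14.1 m

14.08 m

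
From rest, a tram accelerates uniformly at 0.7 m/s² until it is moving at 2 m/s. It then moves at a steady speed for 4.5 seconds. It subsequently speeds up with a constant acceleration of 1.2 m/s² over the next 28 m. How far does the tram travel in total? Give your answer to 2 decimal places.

39.86 m

Phase 1 (accelerating): v₀ = 0 m/s, a = 0.7 m/s².
v = v₀ + at → t = (2 − 0) / 0.7 = 2.86 s
v² = v₀² + 2aΔx → Δx = (2² − 0²)/(2·0.7) = 2.86 m

Phase 2 (constant speed): v₀ = 2.00 m/s, a = 0 m/s².
v = v₀ + at = 2.00 + (0)(4.5) = 2.00 m/s
Δx = v₀t + ½at² = 2.00·4.5 + 0.5·0·4.5² = 9.00 m

Phase 3 (accelerating): v₀ = 2.00 m/s, a = 1.2 m/s².
v² = v₀² + 2aΔx = 2.00² + 2·1.2·28 = 71.2 → v = 8.44 m/s
t = (v − v₀)/a = (8.44 − 2.00)/1.2 = 5.37 s
Total distance = 2.86 + 9.00 + 28.0 = 39.9 m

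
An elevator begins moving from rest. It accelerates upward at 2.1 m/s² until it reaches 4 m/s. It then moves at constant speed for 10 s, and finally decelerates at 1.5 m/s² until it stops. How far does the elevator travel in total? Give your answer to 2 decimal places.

49.14 m

Phase 1 (accelerating): v₀ = 0 m/s, a = 2.1 m/s².
v = v₀ + at → t = (4 − 0) / 2.1 = 1.90 s
v² = v₀² + 2aΔx → Δx = (4² − 0²)/(2·2.1) = 3.81 m

Phase 2 (constant speed): v₀ = 4.00 m/s, a = 0 m/s².
v = v₀ + at = 4.00 + (0)(10) = 4.00 m/s
Δx = v₀t + ½at² = 4.00·10 + 0.5·0·10² = 40.0 m

Phase 3 (decelerating): v₀ = 4.00 m/s, a = -1.5 m/s².
v = v₀ + at → t = (0 − 4.00) / -1.5 = 2.67 s
v² = v₀² + 2aΔx → Δx = (0² − 4.00²)/(2·-1.5) = 5.33 m
Total distance = 3.81 + 40.0 + 5.33 = 49.1 m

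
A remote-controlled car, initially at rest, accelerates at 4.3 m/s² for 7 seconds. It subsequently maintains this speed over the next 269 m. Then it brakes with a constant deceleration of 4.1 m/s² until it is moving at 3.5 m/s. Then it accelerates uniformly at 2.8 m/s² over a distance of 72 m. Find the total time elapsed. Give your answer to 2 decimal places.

Phase 1 (accelerating): v₀ = 0 m/s, a = 4.3 m/s².
v = v₀ + at = 0 + (4.3)(7) = 30.1 m/s
Δx = v₀t + ½at² = 0·7 + 0.5·4.3·7² = 105 m

Phase 2 (constant speed): v₀ = 30.1 m/s, a = 0 m/s².
Constant speed: t = d/v = 269/30.1 = 8.94 s

Phase 3 (decelerating): v₀ = 30.1 m/s, a = -4.1 m/s².
v = v₀ + at → t = (3.5 − 30.1) / -4.1 = 6.49 s
v² = v₀² + 2aΔx → Δx = (3.5² − 30.1²)/(2·-4.1) = 109 m

Phase 4 (accelerating): v₀ = 3.50 m/s, a = 2.8 m/s².
v² = v₀² + 2aΔx = 3.50² + 2·2.8·72 = 415 → v = 20.4 m/s
t = (v − v₀)/a = (20.4 − 3.50)/2.8 = 6.03 s
Total time = 7.00 + 8.94 + 6.49 + 6.03 = 28.5 s

28.45 s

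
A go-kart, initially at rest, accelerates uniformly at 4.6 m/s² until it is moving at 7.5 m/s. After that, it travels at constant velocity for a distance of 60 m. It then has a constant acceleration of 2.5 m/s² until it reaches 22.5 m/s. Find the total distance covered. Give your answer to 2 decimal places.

156.11 m

Phase 1 (accelerating): v₀ = 0 m/s, a = 4.6 m/s².
v = v₀ + at → t = (7.5 − 0) / 4.6 = 1.63 s
v² = v₀² + 2aΔx → Δx = (7.5² − 0²)/(2·4.6) = 6.11 m

Phase 2 (constant speed): v₀ = 7.50 m/s, a = 0 m/s².
Constant speed: t = d/v = 60/7.50 = 8.00 s

Phase 3 (accelerating): v₀ = 7.50 m/s, a = 2.5 m/s².
v = v₀ + at → t = (22.5 − 7.50) / 2.5 = 6.00 s
v² = v₀² + 2aΔx → Δx = (22.5² − 7.50²)/(2·2.5) = 90.0 m
Total distance = 6.11 + 60.0 + 90.0 = 156 m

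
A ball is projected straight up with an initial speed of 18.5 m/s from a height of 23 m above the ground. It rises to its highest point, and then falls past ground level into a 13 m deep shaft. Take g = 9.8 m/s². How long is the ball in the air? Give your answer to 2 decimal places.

Phase 1 (rising): v₀ = 18.5 m/s, a = -9.8 m/s².
v = v₀ + at → t = (0 − 18.5) / -9.8 = 1.89 s
v² = v₀² + 2aΔx → Δx = (0² − 18.5²)/(2·-9.8) = 17.5 m

Phase 2 (falling): v₀ = 0 m/s, a = -9.8 m/s².
Falls 53.5 m from rest: t = √(2·53.5/9.8) = 3.30 s; v = g·t = 32.4 m/s.
Total time = 1.89 + 3.30 = 5.19 s

5.19 s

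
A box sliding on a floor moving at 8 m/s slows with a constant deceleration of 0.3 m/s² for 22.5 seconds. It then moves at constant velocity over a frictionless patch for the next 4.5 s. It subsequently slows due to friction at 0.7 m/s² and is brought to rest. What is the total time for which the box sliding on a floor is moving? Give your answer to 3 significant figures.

28.8 s

Phase 1 (decelerating): v₀ = 8.00 m/s, a = -0.3 m/s².
v = v₀ + at = 8.00 + (-0.3)(22.5) = 1.25 m/s
Δx = v₀t + ½at² = 8.00·22.5 + 0.5·-0.3·22.5² = 104 m

Phase 2 (constant speed): v₀ = 1.25 m/s, a = 0 m/s².
v = v₀ + at = 1.25 + (0)(4.5) = 1.25 m/s
Δx = v₀t + ½at² = 1.25·4.5 + 0.5·0·4.5² = 5.62 m

Phase 3 (decelerating): v₀ = 1.25 m/s, a = -0.7 m/s².
v = v₀ + at → t = (0 − 1.25) / -0.7 = 1.79 s
v² = v₀² + 2aΔx → Δx = (0² − 1.25²)/(2·-0.7) = 1.12 m
Total time = 22.5 + 4.50 + 1.79 = 28.8 s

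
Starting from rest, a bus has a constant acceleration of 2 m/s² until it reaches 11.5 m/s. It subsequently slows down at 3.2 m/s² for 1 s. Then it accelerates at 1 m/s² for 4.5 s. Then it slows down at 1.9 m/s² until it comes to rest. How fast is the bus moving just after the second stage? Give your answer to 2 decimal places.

8.30 m/s

Phase 1 (accelerating): v₀ = 0 m/s, a = 2 m/s².
v = v₀ + at → t = (11.5 − 0) / 2 = 5.75 s
v² = v₀² + 2aΔx → Δx = (11.5² − 0²)/(2·2) = 33.1 m

Phase 2 (decelerating): v₀ = 11.5 m/s, a = -3.2 m/s².
v = v₀ + at = 11.5 + (-3.2)(1) = 8.30 m/s
Δx = v₀t + ½at² = 11.5·1 + 0.5·-3.2·1² = 9.90 m
Speed at end of phase 2 = 8.30 m/s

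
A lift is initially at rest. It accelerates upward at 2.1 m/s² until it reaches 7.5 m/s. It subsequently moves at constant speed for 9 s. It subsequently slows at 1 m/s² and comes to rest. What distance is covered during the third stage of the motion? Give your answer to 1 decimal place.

28.1 m

Phase 1 (accelerating): v₀ = 0 m/s, a = 2.1 m/s².
v = v₀ + at → t = (7.5 − 0) / 2.1 = 3.57 s
v² = v₀² + 2aΔx → Δx = (7.5² − 0²)/(2·2.1) = 13.4 m

Phase 2 (constant speed): v₀ = 7.50 m/s, a = 0 m/s².
v = v₀ + at = 7.50 + (0)(9) = 7.50 m/s
Δx = v₀t + ½at² = 7.50·9 + 0.5·0·9² = 67.5 m

Phase 3 (decelerating): v₀ = 7.50 m/s, a = -1 m/s².
v = v₀ + at → t = (0 − 7.50) / -1 = 7.50 s
v² = v₀² + 2aΔx → Δx = (0² − 7.50²)/(2·-1) = 28.1 m
Distance in phase 3 = 28.1 m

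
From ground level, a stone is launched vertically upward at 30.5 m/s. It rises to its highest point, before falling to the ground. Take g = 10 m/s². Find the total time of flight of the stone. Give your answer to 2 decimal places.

6.10 s

Phase 1 (rising): v₀ = 30.5 m/s, a = -10 m/s².
v = v₀ + at → t = (0 − 30.5) / -10 = 3.05 s
v² = v₀² + 2aΔx → Δx = (0² − 30.5²)/(2·-10) = 46.5 m

Phase 2 (falling): v₀ = 0 m/s, a = -10 m/s².
Falls 46.5 m from rest: t = √(2·46.5/10) = 3.05 s; v = g·t = 30.5 m/s.
Total time = 3.05 + 3.05 = 6.10 s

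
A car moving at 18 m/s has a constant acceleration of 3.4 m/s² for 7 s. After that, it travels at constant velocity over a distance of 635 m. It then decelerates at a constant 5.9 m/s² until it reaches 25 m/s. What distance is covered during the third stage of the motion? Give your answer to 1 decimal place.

95.1 m

Phase 1 (accelerating): v₀ = 18.0 m/s, a = 3.4 m/s².
v = v₀ + at = 18.0 + (3.4)(7) = 41.8 m/s
Δx = v₀t + ½at² = 18.0·7 + 0.5·3.4·7² = 209 m

Phase 2 (constant speed): v₀ = 41.8 m/s, a = 0 m/s².
Constant speed: t = d/v = 635/41.8 = 15.2 s

Phase 3 (decelerating): v₀ = 41.8 m/s, a = -5.9 m/s².
v = v₀ + at → t = (25 − 41.8) / -5.9 = 2.85 s
v² = v₀² + 2aΔx → Δx = (25² − 41.8²)/(2·-5.9) = 95.1 m
Distance in phase 3 = 95.1 m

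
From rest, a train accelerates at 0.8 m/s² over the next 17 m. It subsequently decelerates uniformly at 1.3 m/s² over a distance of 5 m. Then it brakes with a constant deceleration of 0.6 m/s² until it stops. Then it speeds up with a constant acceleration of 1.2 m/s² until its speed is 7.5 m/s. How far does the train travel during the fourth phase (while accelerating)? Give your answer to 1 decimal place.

23.4 m

Phase 1 (accelerating): v₀ = 0 m/s, a = 0.8 m/s².
v² = v₀² + 2aΔx = 0² + 2·0.8·17 = 27.2 → v = 5.22 m/s
t = (v − v₀)/a = (5.22 − 0)/0.8 = 6.52 s

Phase 2 (decelerating): v₀ = 5.22 m/s, a = -1.3 m/s².
v² = v₀² + 2aΔx = 5.22² + 2·-1.3·5 = 14.2 → v = 3.77 m/s
t = (v − v₀)/a = (3.77 − 5.22)/-1.3 = 1.11 s

Phase 3 (decelerating): v₀ = 3.77 m/s, a = -0.6 m/s².
v = v₀ + at → t = (0 − 3.77) / -0.6 = 6.28 s
v² = v₀² + 2aΔx → Δx = (0² − 3.77²)/(2·-0.6) = 11.8 m

Phase 4 (accelerating): v₀ = 0 m/s, a = 1.2 m/s².
v = v₀ + at → t = (7.5 − 0) / 1.2 = 6.25 s
v² = v₀² + 2aΔx → Δx = (7.5² − 0²)/(2·1.2) = 23.4 m
Distance in phase 4 = 23.4 m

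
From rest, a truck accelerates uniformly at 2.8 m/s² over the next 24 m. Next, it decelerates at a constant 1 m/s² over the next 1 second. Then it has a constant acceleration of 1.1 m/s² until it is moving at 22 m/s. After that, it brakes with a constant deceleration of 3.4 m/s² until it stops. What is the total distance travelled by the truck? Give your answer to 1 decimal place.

275.3 m

Phase 1 (accelerating): v₀ = 0 m/s, a = 2.8 m/s².
v² = v₀² + 2aΔx = 0² + 2·2.8·24 = 134 → v = 11.6 m/s
t = (v − v₀)/a = (11.6 − 0)/2.8 = 4.14 s

Phase 2 (decelerating): v₀ = 11.6 m/s, a = -1 m/s².
v = v₀ + at = 11.6 + (-1)(1) = 10.6 m/s
Δx = v₀t + ½at² = 11.6·1 + 0.5·-1·1² = 11.1 m

Phase 3 (accelerating): v₀ = 10.6 m/s, a = 1.1 m/s².
v = v₀ + at → t = (22 − 10.6) / 1.1 = 10.4 s
v² = v₀² + 2aΔx → Δx = (22² − 10.6²)/(2·1.1) = 169 m

Phase 4 (decelerating): v₀ = 22.0 m/s, a = -3.4 m/s².
v = v₀ + at → t = (0 − 22.0) / -3.4 = 6.47 s
v² = v₀² + 2aΔx → Δx = (0² − 22.0²)/(2·-3.4) = 71.2 m
Total distance = 24.0 + 11.1 + 169 + 71.2 = 275 m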